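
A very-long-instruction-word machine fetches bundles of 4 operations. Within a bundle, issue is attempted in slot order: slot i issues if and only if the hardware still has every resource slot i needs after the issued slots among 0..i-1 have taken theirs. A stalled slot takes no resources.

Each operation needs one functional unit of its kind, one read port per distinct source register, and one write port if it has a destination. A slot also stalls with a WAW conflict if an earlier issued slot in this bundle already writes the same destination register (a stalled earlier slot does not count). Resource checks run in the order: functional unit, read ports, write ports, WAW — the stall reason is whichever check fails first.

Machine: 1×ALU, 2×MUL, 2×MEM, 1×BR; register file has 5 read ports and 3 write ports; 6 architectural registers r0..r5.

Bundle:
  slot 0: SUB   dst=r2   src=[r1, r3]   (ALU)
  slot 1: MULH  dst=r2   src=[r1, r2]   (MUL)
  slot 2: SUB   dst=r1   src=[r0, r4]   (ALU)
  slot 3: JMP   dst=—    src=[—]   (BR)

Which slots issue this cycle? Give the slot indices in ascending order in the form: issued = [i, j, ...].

issued = [0, 3]

slot 0 (ALU): ISSUE — free A0,Mu2,Ld2,B1 rp3 wp2
slot 1 (MUL): stall WAW — free A0,Mu2,Ld2,B1 rp3 wp2
slot 2 (ALU): stall FU — free A0,Mu2,Ld2,B1 rp3 wp2
slot 3 (BR): ISSUE — free A0,Mu2,Ld2,B0 rp3 wp2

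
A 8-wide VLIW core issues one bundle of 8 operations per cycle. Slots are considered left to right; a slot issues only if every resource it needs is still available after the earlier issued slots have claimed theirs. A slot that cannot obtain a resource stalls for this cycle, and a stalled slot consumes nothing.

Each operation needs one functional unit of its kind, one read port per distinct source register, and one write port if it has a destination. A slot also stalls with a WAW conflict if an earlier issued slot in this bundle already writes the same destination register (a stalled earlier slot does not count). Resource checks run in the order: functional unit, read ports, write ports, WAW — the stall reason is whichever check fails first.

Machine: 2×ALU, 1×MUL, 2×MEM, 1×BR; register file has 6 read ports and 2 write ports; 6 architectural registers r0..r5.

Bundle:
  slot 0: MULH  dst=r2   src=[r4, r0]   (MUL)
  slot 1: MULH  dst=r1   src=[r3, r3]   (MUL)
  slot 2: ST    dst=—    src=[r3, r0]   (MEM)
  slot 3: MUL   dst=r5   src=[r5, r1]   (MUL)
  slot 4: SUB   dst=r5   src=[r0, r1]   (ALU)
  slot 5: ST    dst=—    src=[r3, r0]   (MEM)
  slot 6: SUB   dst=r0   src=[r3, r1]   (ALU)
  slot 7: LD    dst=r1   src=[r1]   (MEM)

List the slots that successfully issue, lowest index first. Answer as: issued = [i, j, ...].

issued = [0, 2, 4]

slot 0 (MUL): ISSUE — free A2,Mu0,Ld2,B1 rp4 wp1
slot 1 (MUL): stall FU — free A2,Mu0,Ld2,B1 rp4 wp1
slot 2 (MEM): ISSUE — free A2,Mu0,Ld1,B1 rp2 wp1
slot 3 (MUL): stall FU — free A2,Mu0,Ld1,B1 rp2 wp1
slot 4 (ALU): ISSUE — free A1,Mu0,Ld1,B1 rp0 wp0
slot 5 (MEM): stall RD_PORT — free A1,Mu0,Ld1,B1 rp0 wp0
slot 6 (ALU): stall RD_PORT — free A1,Mu0,Ld1,B1 rp0 wp0
slot 7 (MEM): stall RD_PORT — free A1,Mu0,Ld1,B1 rp0 wp0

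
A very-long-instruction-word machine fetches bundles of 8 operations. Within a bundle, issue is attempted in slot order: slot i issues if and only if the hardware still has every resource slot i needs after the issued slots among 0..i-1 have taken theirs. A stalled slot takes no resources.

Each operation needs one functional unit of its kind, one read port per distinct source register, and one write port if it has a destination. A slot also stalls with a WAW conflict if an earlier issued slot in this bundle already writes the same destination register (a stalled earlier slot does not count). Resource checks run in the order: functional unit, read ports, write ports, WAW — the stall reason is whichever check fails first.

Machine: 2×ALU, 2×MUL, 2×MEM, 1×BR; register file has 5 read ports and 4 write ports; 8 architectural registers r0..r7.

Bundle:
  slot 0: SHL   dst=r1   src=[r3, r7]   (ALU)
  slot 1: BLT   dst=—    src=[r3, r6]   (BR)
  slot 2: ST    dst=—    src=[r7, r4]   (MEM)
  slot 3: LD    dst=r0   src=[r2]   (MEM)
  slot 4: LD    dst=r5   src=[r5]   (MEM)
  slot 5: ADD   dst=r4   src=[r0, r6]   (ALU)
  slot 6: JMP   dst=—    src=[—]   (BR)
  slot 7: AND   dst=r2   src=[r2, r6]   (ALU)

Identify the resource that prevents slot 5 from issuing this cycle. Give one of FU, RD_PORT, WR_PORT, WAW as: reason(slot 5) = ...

  0. ALU→r1 ⇒ go  {1A/2Mu/2Ld/1B | 3r 3w}
  1. BR ⇒ go  {1A/2Mu/2Ld/0B | 1r 3w}
  2. MEM ⇒ no(RD_PORT)  {1A/2Mu/2Ld/0B | 1r 3w}
  3. MEM→r0 ⇒ go  {1A/2Mu/1Ld/0B | 0r 2w}
  4. MEM→r5 ⇒ no(RD_PORT)  {1A/2Mu/1Ld/0B | 0r 2w}
  5. ALU→r4 ⇒ no(RD_PORT)  {1A/2Mu/1Ld/0B | 0r 2w}
  6. BR ⇒ no(FU)  {1A/2Mu/1Ld/0B | 0r 2w}
  7. ALU→r2 ⇒ no(RD_PORT)  {1A/2Mu/1Ld/0B | 0r 2w}

reason(slot 5) = RD_PORT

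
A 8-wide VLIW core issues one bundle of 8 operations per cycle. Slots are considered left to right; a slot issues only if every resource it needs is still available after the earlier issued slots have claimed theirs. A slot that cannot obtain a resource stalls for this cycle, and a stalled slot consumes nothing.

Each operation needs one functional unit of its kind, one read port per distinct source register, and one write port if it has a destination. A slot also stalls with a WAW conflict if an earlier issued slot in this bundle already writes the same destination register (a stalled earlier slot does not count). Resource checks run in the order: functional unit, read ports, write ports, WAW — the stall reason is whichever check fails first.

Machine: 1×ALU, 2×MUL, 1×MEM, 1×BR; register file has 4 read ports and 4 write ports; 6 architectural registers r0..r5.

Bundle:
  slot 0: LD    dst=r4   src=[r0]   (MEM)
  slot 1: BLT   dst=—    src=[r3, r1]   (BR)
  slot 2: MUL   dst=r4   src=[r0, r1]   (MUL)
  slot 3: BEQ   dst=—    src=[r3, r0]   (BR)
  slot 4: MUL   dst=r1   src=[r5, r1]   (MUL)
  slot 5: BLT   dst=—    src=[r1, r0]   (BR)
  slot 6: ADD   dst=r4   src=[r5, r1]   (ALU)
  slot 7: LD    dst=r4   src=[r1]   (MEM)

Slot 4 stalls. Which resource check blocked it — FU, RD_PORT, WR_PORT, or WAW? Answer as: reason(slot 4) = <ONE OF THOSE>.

reason(slot 4) = RD_PORT

#0 MEM src=r0 dispatched  <A:1 Mu:2 Ld:0 B:1 rd:3 wr:3>
#1 BR src=r3,r1 dispatched  <A:1 Mu:2 Ld:0 B:0 rd:1 wr:3>
#2 MUL src=r0,r1 held:RD_PORT  <A:1 Mu:2 Ld:0 B:0 rd:1 wr:3>
#3 BR src=r3,r0 held:FU  <A:1 Mu:2 Ld:0 B:0 rd:1 wr:3>
#4 MUL src=r5,r1 held:RD_PORT  <A:1 Mu:2 Ld:0 B:0 rd:1 wr:3>
#5 BR src=r1,r0 held:FU  <A:1 Mu:2 Ld:0 B:0 rd:1 wr:3>
#6 ALU src=r5,r1 held:RD_PORT  <A:1 Mu:2 Ld:0 B:0 rd:1 wr:3>
#7 MEM src=r1 held:FU  <A:1 Mu:2 Ld:0 B:0 rd:1 wr:3>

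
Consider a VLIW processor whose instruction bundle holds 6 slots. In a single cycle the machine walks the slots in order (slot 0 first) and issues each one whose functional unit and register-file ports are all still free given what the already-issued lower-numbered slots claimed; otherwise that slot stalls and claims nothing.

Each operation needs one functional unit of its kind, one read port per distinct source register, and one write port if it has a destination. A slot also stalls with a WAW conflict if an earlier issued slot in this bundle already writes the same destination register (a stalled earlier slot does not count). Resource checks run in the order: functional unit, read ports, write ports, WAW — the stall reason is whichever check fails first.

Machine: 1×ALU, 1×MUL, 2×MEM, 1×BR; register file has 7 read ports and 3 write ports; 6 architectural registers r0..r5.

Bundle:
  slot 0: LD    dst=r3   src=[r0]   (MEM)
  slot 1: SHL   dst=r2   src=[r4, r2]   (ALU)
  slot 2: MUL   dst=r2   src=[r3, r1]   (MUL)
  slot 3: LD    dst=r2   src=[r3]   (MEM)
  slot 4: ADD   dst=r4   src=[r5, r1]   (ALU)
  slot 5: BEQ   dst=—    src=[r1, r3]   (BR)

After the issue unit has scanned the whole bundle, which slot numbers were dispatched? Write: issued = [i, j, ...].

issued = [0, 1, 5]

(0) want 1×MEM +1rd +1wr — yes → AL1|MU1|ME1|BR1|rd6|wr2
(1) want 1×ALU +2rd +1wr — yes → AL0|MU1|ME1|BR1|rd4|wr1
(2) want 1×MUL +2rd +1wr — WAW → AL0|MU1|ME1|BR1|rd4|wr1
(3) want 1×MEM +1rd +1wr — WAW → AL0|MU1|ME1|BR1|rd4|wr1
(4) want 1×ALU +2rd +1wr — FU → AL0|MU1|ME1|BR1|rd4|wr1
(5) want 1×BR +2rd +0wr — yes → AL0|MU1|ME1|BR0|rd2|wr1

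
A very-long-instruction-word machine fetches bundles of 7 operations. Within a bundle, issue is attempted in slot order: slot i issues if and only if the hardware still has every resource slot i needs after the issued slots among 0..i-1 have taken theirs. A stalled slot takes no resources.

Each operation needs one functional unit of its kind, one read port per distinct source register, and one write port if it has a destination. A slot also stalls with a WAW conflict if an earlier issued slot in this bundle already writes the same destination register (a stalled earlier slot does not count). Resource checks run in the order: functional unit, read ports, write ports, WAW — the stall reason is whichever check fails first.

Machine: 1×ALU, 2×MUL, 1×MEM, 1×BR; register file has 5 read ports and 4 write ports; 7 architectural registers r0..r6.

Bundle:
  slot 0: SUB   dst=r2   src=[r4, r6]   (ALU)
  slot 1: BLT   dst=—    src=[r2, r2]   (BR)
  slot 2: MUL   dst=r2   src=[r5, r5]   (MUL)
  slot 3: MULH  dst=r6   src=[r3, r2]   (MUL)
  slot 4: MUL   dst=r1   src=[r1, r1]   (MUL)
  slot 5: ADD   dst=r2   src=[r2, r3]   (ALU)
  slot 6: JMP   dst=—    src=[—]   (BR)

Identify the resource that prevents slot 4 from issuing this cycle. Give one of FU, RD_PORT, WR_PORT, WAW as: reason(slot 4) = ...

reason(slot 4) = RD_PORT

slot 0 (ALU): ISSUE — free A0,Mu2,Ld1,B1 rp3 wp3
slot 1 (BR): ISSUE — free A0,Mu2,Ld1,B0 rp2 wp3
slot 2 (MUL): stall WAW — free A0,Mu2,Ld1,B0 rp2 wp3
slot 3 (MUL): ISSUE — free A0,Mu1,Ld1,B0 rp0 wp2
slot 4 (MUL): stall RD_PORT — free A0,Mu1,Ld1,B0 rp0 wp2
slot 5 (ALU): stall FU — free A0,Mu1,Ld1,B0 rp0 wp2
slot 6 (BR): stall FU — free A0,Mu1,Ld1,B0 rp0 wp2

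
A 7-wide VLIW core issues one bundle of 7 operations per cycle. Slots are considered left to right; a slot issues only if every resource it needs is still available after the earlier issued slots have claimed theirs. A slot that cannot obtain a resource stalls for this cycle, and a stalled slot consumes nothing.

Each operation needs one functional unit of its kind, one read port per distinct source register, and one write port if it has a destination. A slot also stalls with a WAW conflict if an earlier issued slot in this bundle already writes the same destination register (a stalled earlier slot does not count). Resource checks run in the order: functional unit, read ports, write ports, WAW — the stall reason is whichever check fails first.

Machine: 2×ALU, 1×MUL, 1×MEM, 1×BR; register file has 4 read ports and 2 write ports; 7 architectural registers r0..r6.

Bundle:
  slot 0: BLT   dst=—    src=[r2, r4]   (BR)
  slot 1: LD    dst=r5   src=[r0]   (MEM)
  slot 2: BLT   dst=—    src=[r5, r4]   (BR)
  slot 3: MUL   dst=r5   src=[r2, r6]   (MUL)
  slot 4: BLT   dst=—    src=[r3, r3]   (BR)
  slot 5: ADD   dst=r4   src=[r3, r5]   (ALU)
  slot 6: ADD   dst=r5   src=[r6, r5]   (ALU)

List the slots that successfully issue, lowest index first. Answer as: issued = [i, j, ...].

issued = [0, 1]

#0 BR src=r2,r4 dispatched  <A:2 Mu:1 Ld:1 B:0 rd:2 wr:2>
#1 MEM src=r0 dispatched  <A:2 Mu:1 Ld:0 B:0 rd:1 wr:1>
#2 BR src=r5,r4 held:FU  <A:2 Mu:1 Ld:0 B:0 rd:1 wr:1>
#3 MUL src=r2,r6 held:RD_PORT  <A:2 Mu:1 Ld:0 B:0 rd:1 wr:1>
#4 BR src=r3,r3 held:FU  <A:2 Mu:1 Ld:0 B:0 rd:1 wr:1>
#5 ALU src=r3,r5 held:RD_PORT  <A:2 Mu:1 Ld:0 B:0 rd:1 wr:1>
#6 ALU src=r6,r5 held:RD_PORT  <A:2 Mu:1 Ld:0 B:0 rd:1 wr:1>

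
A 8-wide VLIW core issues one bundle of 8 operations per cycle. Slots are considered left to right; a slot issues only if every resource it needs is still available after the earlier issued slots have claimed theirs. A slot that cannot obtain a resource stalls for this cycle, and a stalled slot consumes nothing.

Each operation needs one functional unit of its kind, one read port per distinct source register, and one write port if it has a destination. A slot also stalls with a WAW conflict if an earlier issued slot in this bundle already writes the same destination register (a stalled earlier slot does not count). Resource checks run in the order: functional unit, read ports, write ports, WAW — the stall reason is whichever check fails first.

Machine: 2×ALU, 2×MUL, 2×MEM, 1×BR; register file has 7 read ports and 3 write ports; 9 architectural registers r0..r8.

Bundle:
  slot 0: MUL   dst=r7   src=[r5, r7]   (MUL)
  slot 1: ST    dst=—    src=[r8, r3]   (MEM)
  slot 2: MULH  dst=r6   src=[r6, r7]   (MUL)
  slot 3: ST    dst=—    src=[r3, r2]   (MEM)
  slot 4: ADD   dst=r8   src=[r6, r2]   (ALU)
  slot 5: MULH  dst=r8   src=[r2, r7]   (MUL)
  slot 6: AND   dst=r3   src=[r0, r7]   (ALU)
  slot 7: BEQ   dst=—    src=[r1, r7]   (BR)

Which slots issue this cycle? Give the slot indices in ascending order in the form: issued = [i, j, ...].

#0 MUL src=r5,r7 dispatched  <A:2 Mu:1 Ld:2 B:1 rd:5 wr:2>
#1 MEM src=r8,r3 dispatched  <A:2 Mu:1 Ld:1 B:1 rd:3 wr:2>
#2 MUL src=r6,r7 dispatched  <A:2 Mu:0 Ld:1 B:1 rd:1 wr:1>
#3 MEM src=r3,r2 held:RD_PORT  <A:2 Mu:0 Ld:1 B:1 rd:1 wr:1>
#4 ALU src=r6,r2 held:RD_PORT  <A:2 Mu:0 Ld:1 B:1 rd:1 wr:1>
#5 MUL src=r2,r7 held:FU  <A:2 Mu:0 Ld:1 B:1 rd:1 wr:1>
#6 ALU src=r0,r7 held:RD_PORT  <A:2 Mu:0 Ld:1 B:1 rd:1 wr:1>
#7 BR src=r1,r7 held:RD_PORT  <A:2 Mu:0 Ld:1 B:1 rd:1 wr:1>

issued = [0, 1, 2]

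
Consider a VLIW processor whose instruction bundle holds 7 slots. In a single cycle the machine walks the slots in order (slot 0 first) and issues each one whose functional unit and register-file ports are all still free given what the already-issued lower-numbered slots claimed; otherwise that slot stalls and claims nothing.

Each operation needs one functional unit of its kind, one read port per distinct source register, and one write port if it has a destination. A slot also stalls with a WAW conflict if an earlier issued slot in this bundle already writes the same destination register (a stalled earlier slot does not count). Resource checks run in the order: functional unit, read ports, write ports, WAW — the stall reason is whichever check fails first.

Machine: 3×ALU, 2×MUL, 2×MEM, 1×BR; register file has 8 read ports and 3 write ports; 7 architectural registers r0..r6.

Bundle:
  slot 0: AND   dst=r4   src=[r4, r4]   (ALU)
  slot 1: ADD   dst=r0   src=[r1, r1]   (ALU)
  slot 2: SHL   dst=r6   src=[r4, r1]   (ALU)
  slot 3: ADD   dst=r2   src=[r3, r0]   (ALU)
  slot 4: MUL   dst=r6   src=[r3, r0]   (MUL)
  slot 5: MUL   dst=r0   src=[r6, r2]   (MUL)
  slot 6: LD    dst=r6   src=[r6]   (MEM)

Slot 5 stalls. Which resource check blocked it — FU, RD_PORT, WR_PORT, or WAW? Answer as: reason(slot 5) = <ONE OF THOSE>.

#0 ALU src=r4,r4 dispatched  <A:2 Mu:2 Ld:2 B:1 rd:7 wr:2>
#1 ALU src=r1,r1 dispatched  <A:1 Mu:2 Ld:2 B:1 rd:6 wr:1>
#2 ALU src=r4,r1 dispatched  <A:0 Mu:2 Ld:2 B:1 rd:4 wr:0>
#3 ALU src=r3,r0 held:FU  <A:0 Mu:2 Ld:2 B:1 rd:4 wr:0>
#4 MUL src=r3,r0 held:WR_PORT  <A:0 Mu:2 Ld:2 B:1 rd:4 wr:0>
#5 MUL src=r6,r2 held:WR_PORT  <A:0 Mu:2 Ld:2 B:1 rd:4 wr:0>
#6 MEM src=r6 held:WR_PORT  <A:0 Mu:2 Ld:2 B:1 rd:4 wr:0>

reason(slot 5) = WR_PORT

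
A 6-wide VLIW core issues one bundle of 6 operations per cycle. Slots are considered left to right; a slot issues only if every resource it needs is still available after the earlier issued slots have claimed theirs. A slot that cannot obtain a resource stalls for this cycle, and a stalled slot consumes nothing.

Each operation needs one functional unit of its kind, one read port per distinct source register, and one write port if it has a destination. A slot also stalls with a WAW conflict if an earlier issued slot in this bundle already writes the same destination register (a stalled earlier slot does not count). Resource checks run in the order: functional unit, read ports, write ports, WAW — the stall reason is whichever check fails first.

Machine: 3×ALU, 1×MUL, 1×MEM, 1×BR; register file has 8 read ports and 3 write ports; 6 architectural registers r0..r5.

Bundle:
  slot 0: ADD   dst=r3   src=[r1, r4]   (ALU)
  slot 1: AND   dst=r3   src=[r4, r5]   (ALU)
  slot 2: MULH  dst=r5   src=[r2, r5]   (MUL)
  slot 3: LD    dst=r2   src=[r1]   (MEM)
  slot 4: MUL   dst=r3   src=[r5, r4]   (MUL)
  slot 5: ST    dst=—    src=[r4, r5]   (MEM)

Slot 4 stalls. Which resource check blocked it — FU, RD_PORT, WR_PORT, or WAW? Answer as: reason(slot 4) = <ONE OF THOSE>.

reason(slot 4) = FU

  0. ALU→r3 ⇒ go  {2A/1Mu/1Ld/1B | 6r 2w}
  1. ALU→r3 ⇒ no(WAW)  {2A/1Mu/1Ld/1B | 6r 2w}
  2. MUL→r5 ⇒ go  {2A/0Mu/1Ld/1B | 4r 1w}
  3. MEM→r2 ⇒ go  {2A/0Mu/0Ld/1B | 3r 0w}
  4. MUL→r3 ⇒ no(FU)  {2A/0Mu/0Ld/1B | 3r 0w}
  5. MEM ⇒ no(FU)  {2A/0Mu/0Ld/1B | 3r 0w}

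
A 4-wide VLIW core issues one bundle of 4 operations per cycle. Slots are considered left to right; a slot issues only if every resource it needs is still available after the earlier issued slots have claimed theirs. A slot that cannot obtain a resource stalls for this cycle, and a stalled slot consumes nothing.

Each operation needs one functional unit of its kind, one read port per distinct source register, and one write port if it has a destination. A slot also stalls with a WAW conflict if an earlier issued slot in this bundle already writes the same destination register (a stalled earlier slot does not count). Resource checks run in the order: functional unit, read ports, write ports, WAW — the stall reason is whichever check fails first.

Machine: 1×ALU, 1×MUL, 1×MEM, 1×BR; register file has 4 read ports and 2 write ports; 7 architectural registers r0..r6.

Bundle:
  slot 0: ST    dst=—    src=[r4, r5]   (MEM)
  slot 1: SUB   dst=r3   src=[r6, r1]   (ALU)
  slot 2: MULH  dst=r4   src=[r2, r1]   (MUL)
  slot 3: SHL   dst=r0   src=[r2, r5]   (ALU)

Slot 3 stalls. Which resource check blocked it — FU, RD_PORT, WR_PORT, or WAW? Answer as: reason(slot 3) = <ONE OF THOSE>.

  0. MEM ⇒ go  {1A/1Mu/0Ld/1B | 2r 2w}
  1. ALU→r3 ⇒ go  {0A/1Mu/0Ld/1B | 0r 1w}
  2. MUL→r4 ⇒ no(RD_PORT)  {0A/1Mu/0Ld/1B | 0r 1w}
  3. ALU→r0 ⇒ no(FU)  {0A/1Mu/0Ld/1B | 0r 1w}

reason(slot 3) = FU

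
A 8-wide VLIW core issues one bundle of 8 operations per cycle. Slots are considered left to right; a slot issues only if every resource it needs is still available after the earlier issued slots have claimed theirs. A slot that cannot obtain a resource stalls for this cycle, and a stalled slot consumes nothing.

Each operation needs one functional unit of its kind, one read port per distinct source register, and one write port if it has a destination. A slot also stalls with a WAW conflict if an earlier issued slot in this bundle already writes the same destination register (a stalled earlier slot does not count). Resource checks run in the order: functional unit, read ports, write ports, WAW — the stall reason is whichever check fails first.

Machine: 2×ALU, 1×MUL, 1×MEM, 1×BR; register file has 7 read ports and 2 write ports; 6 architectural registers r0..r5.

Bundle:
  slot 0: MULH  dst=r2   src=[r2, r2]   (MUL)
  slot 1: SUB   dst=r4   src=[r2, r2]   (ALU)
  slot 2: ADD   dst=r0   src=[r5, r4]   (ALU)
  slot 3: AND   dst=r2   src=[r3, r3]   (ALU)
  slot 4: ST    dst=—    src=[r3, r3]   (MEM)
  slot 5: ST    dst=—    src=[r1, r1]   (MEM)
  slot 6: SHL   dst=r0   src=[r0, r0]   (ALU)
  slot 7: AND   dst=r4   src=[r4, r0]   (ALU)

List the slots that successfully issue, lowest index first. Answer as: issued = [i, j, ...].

issued = [0, 1, 4]

#0 MUL src=r2,r2 dispatched  <A:2 Mu:0 Ld:1 B:1 rd:6 wr:1>
#1 ALU src=r2,r2 dispatched  <A:1 Mu:0 Ld:1 B:1 rd:5 wr:0>
#2 ALU src=r5,r4 held:WR_PORT  <A:1 Mu:0 Ld:1 B:1 rd:5 wr:0>
#3 ALU src=r3,r3 held:WR_PORT  <A:1 Mu:0 Ld:1 B:1 rd:5 wr:0>
#4 MEM src=r3,r3 dispatched  <A:1 Mu:0 Ld:0 B:1 rd:4 wr:0>
#5 MEM src=r1,r1 held:FU  <A:1 Mu:0 Ld:0 B:1 rd:4 wr:0>
#6 ALU src=r0,r0 held:WR_PORT  <A:1 Mu:0 Ld:0 B:1 rd:4 wr:0>
#7 ALU src=r4,r0 held:WR_PORT  <A:1 Mu:0 Ld:0 B:1 rd:4 wr:0>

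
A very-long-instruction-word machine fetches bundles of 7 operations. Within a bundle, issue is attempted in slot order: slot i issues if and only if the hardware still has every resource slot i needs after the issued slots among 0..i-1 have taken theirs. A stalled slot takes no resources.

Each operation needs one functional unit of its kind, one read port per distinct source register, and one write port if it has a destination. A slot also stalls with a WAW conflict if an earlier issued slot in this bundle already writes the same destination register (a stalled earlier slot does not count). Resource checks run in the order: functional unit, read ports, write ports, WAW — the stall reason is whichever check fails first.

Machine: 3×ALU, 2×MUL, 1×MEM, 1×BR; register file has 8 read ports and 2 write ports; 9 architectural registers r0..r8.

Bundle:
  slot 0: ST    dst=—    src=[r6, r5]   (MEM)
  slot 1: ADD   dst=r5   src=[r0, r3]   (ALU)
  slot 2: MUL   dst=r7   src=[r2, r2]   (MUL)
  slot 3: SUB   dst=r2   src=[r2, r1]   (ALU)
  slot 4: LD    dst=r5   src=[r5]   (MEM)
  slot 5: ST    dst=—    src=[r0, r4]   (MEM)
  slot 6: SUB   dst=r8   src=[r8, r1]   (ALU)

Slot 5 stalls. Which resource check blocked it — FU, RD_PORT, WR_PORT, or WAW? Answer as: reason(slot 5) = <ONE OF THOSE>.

reason(slot 5) = FU

(0) want 1×MEM +2rd +0wr — yes → AL3|MU2|ME0|BR1|rd6|wr2
(1) want 1×ALU +2rd +1wr — yes → AL2|MU2|ME0|BR1|rd4|wr1
(2) want 1×MUL +1rd +1wr — yes → AL2|MU1|ME0|BR1|rd3|wr0
(3) want 1×ALU +2rd +1wr — WR_PORT → AL2|MU1|ME0|BR1|rd3|wr0
(4) want 1×MEM +1rd +1wr — FU → AL2|MU1|ME0|BR1|rd3|wr0
(5) want 1×MEM +2rd +0wr — FU → AL2|MU1|ME0|BR1|rd3|wr0
(6) want 1×ALU +2rd +1wr — WR_PORT → AL2|MU1|ME0|BR1|rd3|wr0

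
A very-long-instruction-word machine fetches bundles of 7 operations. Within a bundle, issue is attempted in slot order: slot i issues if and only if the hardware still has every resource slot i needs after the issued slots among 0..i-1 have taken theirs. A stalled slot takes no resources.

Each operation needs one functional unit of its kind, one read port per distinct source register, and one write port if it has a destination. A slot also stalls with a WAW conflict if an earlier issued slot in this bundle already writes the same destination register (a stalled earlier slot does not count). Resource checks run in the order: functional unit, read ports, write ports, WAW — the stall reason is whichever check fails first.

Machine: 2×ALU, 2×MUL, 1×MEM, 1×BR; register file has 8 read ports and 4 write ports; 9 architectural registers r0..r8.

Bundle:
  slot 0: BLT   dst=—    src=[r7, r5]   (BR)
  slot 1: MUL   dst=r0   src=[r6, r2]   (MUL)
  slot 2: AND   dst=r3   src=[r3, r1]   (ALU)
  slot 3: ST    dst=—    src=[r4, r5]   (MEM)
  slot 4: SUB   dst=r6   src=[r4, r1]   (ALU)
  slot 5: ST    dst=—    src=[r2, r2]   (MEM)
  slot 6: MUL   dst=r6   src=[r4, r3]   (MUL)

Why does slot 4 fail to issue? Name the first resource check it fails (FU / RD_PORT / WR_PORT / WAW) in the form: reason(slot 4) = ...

reason(slot 4) = RD_PORT

slot 0 (BR): ISSUE — free A2,Mu2,Ld1,B0 rp6 wp4
slot 1 (MUL): ISSUE — free A2,Mu1,Ld1,B0 rp4 wp3
slot 2 (ALU): ISSUE — free A1,Mu1,Ld1,B0 rp2 wp2
slot 3 (MEM): ISSUE — free A1,Mu1,Ld0,B0 rp0 wp2
slot 4 (ALU): stall RD_PORT — free A1,Mu1,Ld0,B0 rp0 wp2
slot 5 (MEM): stall FU — free A1,Mu1,Ld0,B0 rp0 wp2
slot 6 (MUL): stall RD_PORT — free A1,Mu1,Ld0,B0 rp0 wp2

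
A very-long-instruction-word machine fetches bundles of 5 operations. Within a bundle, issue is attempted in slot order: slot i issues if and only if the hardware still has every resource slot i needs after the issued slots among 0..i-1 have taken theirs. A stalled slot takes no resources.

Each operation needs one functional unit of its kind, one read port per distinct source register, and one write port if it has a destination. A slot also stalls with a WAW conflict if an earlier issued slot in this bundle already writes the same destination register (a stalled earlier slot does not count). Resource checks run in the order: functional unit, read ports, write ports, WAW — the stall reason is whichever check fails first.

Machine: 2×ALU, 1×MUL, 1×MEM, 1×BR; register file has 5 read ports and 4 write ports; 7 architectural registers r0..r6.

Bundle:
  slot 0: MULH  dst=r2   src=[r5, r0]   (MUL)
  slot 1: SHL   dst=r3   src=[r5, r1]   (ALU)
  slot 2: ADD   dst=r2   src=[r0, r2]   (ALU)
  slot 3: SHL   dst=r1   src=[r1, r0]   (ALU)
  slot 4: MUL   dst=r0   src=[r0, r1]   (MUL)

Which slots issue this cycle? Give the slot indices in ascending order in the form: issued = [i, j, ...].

issued = [0, 1]

[0] MUL needs rd=2 wr=1: ok; after: ALU=2 MUL=0 MEM=1 BR=1, R=3, W=3
[1] ALU needs rd=2 wr=1: ok; after: ALU=1 MUL=0 MEM=1 BR=1, R=1, W=2
[2] ALU needs rd=2 wr=1: RD_PORT; after: ALU=1 MUL=0 MEM=1 BR=1, R=1, W=2
[3] ALU needs rd=2 wr=1: RD_PORT; after: ALU=1 MUL=0 MEM=1 BR=1, R=1, W=2
[4] MUL needs rd=2 wr=1: FU; after: ALU=1 MUL=0 MEM=1 BR=1, R=1, W=2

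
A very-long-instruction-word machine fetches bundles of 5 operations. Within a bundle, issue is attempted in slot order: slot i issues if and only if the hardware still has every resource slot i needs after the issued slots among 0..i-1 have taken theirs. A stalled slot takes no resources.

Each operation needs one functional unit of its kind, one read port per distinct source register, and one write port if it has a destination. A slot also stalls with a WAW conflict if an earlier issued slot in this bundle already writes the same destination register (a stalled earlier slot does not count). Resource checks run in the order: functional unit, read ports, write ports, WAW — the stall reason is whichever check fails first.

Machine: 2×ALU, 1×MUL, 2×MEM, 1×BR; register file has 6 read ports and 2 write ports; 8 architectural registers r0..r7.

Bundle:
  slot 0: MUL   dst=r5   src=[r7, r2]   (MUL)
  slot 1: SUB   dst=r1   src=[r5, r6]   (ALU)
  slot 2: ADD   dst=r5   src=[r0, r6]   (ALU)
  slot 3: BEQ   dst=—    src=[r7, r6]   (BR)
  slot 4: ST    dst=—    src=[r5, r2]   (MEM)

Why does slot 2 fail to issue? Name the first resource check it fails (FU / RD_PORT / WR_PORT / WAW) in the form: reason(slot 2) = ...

reason(slot 2) = WR_PORT

  0. MUL→r5 ⇒ go  {2A/0Mu/2Ld/1B | 4r 1w}
  1. ALU→r1 ⇒ go  {1A/0Mu/2Ld/1B | 2r 0w}
  2. ALU→r5 ⇒ no(WR_PORT)  {1A/0Mu/2Ld/1B | 2r 0w}
  3. BR ⇒ go  {1A/0Mu/2Ld/0B | 0r 0w}
  4. MEM ⇒ no(RD_PORT)  {1A/0Mu/2Ld/0B | 0r 0w}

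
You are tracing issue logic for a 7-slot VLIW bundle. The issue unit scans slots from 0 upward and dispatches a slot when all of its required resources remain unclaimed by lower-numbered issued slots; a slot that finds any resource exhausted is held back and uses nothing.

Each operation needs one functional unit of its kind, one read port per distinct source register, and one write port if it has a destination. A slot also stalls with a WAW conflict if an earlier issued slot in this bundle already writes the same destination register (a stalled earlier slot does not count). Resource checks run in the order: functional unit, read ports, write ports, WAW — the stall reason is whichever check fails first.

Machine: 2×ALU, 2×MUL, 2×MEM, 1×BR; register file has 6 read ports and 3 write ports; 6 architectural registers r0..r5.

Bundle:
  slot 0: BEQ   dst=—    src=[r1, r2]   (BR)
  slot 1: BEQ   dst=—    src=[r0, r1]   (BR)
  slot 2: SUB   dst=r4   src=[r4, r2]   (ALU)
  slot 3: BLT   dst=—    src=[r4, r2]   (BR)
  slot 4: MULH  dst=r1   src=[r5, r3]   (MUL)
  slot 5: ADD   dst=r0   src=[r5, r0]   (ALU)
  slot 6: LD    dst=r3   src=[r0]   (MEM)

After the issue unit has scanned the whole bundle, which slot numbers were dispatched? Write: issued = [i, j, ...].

issued = [0, 2, 4]

[0] BR needs rd=2 wr=0: ok; after: ALU=2 MUL=2 MEM=2 BR=0, R=4, W=3
[1] BR needs rd=2 wr=0: FU; after: ALU=2 MUL=2 MEM=2 BR=0, R=4, W=3
[2] ALU needs rd=2 wr=1: ok; after: ALU=1 MUL=2 MEM=2 BR=0, R=2, W=2
[3] BR needs rd=2 wr=0: FU; after: ALU=1 MUL=2 MEM=2 BR=0, R=2, W=2
[4] MUL needs rd=2 wr=1: ok; after: ALU=1 MUL=1 MEM=2 BR=0, R=0, W=1
[5] ALU needs rd=2 wr=1: RD_PORT; after: ALU=1 MUL=1 MEM=2 BR=0, R=0, W=1
[6] MEM needs rd=1 wr=1: RD_PORT; after: ALU=1 MUL=1 MEM=2 BR=0, R=0, W=1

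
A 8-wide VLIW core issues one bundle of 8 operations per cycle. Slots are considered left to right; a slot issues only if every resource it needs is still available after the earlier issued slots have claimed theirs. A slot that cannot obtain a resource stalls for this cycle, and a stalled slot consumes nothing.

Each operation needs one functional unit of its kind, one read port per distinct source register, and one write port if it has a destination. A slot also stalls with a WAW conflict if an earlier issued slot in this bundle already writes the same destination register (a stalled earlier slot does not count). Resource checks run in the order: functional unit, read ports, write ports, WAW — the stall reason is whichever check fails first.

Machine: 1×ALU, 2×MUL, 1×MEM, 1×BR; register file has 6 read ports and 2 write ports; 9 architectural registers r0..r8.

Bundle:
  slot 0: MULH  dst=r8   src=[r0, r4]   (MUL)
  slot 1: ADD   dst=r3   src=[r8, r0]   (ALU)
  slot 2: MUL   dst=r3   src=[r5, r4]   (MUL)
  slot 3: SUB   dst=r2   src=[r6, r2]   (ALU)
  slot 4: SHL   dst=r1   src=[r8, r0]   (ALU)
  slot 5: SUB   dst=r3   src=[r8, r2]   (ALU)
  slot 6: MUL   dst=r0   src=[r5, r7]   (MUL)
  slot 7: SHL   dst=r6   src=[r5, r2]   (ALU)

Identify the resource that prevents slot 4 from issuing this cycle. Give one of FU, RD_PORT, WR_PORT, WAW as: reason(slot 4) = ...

(0) want 1×MUL +2rd +1wr — yes → AL1|MU1|ME1|BR1|rd4|wr1
(1) want 1×ALU +2rd +1wr — yes → AL0|MU1|ME1|BR1|rd2|wr0
(2) want 1×MUL +2rd +1wr — WR_PORT → AL0|MU1|ME1|BR1|rd2|wr0
(3) want 1×ALU +2rd +1wr — FU → AL0|MU1|ME1|BR1|rd2|wr0
(4) want 1×ALU +2rd +1wr — FU → AL0|MU1|ME1|BR1|rd2|wr0
(5) want 1×ALU +2rd +1wr — FU → AL0|MU1|ME1|BR1|rd2|wr0
(6) want 1×MUL +2rd +1wr — WR_PORT → AL0|MU1|ME1|BR1|rd2|wr0
(7) want 1×ALU +2rd +1wr — FU → AL0|MU1|ME1|BR1|rd2|wr0

reason(slot 4) = FU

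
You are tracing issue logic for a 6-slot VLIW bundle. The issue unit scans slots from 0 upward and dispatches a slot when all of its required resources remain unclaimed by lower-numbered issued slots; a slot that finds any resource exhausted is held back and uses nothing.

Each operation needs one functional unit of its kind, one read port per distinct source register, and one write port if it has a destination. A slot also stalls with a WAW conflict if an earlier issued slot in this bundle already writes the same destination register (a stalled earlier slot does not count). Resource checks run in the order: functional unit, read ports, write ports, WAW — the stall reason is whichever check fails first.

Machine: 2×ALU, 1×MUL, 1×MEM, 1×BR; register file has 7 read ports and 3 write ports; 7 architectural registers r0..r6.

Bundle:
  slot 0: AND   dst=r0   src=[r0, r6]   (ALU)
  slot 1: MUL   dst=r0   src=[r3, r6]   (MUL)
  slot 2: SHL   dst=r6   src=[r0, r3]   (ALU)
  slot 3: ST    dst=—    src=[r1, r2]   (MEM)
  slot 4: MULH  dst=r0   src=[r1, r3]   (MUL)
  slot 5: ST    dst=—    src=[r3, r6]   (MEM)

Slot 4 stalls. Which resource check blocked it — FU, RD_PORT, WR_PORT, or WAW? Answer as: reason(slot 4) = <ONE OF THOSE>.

reason(slot 4) = RD_PORT

  0. ALU→r0 ⇒ go  {1A/1Mu/1Ld/1B | 5r 2w}
  1. MUL→r0 ⇒ no(WAW)  {1A/1Mu/1Ld/1B | 5r 2w}
  2. ALU→r6 ⇒ go  {0A/1Mu/1Ld/1B | 3r 1w}
  3. MEM ⇒ go  {0A/1Mu/0Ld/1B | 1r 1w}
  4. MUL→r0 ⇒ no(RD_PORT)  {0A/1Mu/0Ld/1B | 1r 1w}
  5. MEM ⇒ no(FU)  {0A/1Mu/0Ld/1B | 1r 1w}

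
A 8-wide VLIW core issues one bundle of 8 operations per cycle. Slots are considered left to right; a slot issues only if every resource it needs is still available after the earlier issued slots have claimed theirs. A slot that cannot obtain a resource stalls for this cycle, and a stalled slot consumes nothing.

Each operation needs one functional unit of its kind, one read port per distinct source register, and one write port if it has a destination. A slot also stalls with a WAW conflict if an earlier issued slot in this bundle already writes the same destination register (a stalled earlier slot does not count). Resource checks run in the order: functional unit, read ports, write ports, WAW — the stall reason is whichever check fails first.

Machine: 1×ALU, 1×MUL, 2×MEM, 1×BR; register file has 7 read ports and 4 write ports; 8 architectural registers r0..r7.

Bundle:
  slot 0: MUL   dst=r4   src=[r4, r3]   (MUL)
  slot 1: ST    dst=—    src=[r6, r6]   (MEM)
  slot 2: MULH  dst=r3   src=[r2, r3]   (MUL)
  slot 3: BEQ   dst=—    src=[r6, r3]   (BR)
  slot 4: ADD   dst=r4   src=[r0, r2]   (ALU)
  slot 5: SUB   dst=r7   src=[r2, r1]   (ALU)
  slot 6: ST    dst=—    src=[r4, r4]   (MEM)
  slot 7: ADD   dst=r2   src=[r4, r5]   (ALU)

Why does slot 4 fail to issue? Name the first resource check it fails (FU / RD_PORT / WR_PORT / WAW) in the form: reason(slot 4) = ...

[0] MUL needs rd=2 wr=1: ok; after: ALU=1 MUL=0 MEM=2 BR=1, R=5, W=3
[1] MEM needs rd=1 wr=0: ok; after: ALU=1 MUL=0 MEM=1 BR=1, R=4, W=3
[2] MUL needs rd=2 wr=1: FU; after: ALU=1 MUL=0 MEM=1 BR=1, R=4, W=3
[3] BR needs rd=2 wr=0: ok; after: ALU=1 MUL=0 MEM=1 BR=0, R=2, W=3
[4] ALU needs rd=2 wr=1: WAW; after: ALU=1 MUL=0 MEM=1 BR=0, R=2, W=3
[5] ALU needs rd=2 wr=1: ok; after: ALU=0 MUL=0 MEM=1 BR=0, R=0, W=2
[6] MEM needs rd=1 wr=0: RD_PORT; after: ALU=0 MUL=0 MEM=1 BR=0, R=0, W=2
[7] ALU needs rd=2 wr=1: FU; after: ALU=0 MUL=0 MEM=1 BR=0, R=0, W=2

reason(slot 4) = WAW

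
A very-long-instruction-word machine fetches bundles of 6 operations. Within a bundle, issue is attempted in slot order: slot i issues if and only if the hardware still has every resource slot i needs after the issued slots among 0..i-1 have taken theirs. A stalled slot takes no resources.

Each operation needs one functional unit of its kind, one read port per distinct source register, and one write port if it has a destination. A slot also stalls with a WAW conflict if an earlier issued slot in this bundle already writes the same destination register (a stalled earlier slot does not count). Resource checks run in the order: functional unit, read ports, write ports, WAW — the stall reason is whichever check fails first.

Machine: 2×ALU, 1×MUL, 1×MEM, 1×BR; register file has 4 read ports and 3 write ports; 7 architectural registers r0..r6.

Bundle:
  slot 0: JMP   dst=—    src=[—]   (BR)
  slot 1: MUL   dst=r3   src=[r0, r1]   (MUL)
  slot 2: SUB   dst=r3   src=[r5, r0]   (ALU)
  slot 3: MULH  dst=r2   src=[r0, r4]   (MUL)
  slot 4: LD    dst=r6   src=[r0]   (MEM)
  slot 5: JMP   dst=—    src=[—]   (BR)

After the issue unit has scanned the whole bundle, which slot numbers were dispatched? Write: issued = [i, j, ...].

issued = [0, 1, 4]

slot 0 (BR): ISSUE — free A2,Mu1,Ld1,B0 rp4 wp3
slot 1 (MUL): ISSUE — free A2,Mu0,Ld1,B0 rp2 wp2
slot 2 (ALU): stall WAW — free A2,Mu0,Ld1,B0 rp2 wp2
slot 3 (MUL): stall FU — free A2,Mu0,Ld1,B0 rp2 wp2
slot 4 (MEM): ISSUE — free A2,Mu0,Ld0,B0 rp1 wp1
slot 5 (BR): stall FU — free A2,Mu0,Ld0,B0 rp1 wp1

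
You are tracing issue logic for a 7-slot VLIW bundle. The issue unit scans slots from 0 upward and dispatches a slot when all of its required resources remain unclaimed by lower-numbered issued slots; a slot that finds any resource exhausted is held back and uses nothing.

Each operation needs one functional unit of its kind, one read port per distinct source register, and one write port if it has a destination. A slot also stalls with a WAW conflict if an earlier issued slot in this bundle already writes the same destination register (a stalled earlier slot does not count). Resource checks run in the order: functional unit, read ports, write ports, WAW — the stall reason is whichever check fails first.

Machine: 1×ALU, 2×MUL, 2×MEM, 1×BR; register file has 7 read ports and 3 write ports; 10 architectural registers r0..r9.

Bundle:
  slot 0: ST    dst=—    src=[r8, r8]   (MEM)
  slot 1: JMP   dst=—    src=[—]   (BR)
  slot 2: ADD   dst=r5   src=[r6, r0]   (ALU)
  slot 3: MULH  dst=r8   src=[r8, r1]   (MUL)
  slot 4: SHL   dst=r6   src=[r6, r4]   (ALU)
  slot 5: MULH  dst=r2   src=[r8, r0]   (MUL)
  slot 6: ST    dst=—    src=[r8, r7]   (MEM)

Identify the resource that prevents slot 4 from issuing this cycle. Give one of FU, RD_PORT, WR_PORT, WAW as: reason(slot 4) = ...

  0. MEM ⇒ go  {1A/2Mu/1Ld/1B | 6r 3w}
  1. BR ⇒ go  {1A/2Mu/1Ld/0B | 6r 3w}
  2. ALU→r5 ⇒ go  {0A/2Mu/1Ld/0B | 4r 2w}
  3. MUL→r8 ⇒ go  {0A/1Mu/1Ld/0B | 2r 1w}
  4. ALU→r6 ⇒ no(FU)  {0A/1Mu/1Ld/0B | 2r 1w}
  5. MUL→r2 ⇒ go  {0A/0Mu/1Ld/0B | 0r 0w}
  6. MEM ⇒ no(RD_PORT)  {0A/0Mu/1Ld/0B | 0r 0w}

reason(slot 4) = FU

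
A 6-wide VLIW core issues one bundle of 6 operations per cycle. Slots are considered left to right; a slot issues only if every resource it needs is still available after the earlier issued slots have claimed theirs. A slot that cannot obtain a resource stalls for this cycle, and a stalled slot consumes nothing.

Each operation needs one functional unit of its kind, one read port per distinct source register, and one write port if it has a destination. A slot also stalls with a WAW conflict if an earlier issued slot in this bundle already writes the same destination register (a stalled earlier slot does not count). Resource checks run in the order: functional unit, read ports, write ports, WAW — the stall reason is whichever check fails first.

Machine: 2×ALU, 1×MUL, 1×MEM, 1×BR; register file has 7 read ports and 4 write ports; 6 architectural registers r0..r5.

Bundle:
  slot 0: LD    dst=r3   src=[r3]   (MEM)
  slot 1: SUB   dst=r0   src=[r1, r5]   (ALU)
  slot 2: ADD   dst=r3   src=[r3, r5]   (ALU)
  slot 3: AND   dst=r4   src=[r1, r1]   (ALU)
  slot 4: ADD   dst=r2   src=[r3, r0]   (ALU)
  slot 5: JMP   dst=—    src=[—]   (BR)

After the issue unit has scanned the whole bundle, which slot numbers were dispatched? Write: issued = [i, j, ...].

[0] MEM needs rd=1 wr=1: ok; after: ALU=2 MUL=1 MEM=0 BR=1, R=6, W=3
[1] ALU needs rd=2 wr=1: ok; after: ALU=1 MUL=1 MEM=0 BR=1, R=4, W=2
[2] ALU needs rd=2 wr=1: WAW; after: ALU=1 MUL=1 MEM=0 BR=1, R=4, W=2
[3] ALU needs rd=1 wr=1: ok; after: ALU=0 MUL=1 MEM=0 BR=1, R=3, W=1
[4] ALU needs rd=2 wr=1: FU; after: ALU=0 MUL=1 MEM=0 BR=1, R=3, W=1
[5] BR needs rd=0 wr=0: ok; after: ALU=0 MUL=1 MEM=0 BR=0, R=3, W=1

issued = [0, 1, 3, 5]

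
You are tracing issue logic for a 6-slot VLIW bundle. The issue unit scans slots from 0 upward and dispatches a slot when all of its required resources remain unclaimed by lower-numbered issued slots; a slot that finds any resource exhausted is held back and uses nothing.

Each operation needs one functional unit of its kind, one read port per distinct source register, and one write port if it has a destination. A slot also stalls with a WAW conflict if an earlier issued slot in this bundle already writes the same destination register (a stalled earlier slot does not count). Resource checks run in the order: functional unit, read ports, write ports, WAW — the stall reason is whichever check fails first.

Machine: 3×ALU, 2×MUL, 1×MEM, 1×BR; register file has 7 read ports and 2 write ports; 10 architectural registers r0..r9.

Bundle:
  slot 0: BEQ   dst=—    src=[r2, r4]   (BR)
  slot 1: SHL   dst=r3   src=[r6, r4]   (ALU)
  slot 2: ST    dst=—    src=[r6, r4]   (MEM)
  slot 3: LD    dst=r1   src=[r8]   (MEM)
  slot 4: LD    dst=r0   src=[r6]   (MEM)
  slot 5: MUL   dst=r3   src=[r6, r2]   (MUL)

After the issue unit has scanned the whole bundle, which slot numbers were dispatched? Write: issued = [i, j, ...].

issued = [0, 1, 2]

  0. BR ⇒ go  {3A/2Mu/1Ld/0B | 5r 2w}
  1. ALU→r3 ⇒ go  {2A/2Mu/1Ld/0B | 3r 1w}
  2. MEM ⇒ go  {2A/2Mu/0Ld/0B | 1r 1w}
  3. MEM→r1 ⇒ no(FU)  {2A/2Mu/0Ld/0B | 1r 1w}
  4. MEM→r0 ⇒ no(FU)  {2A/2Mu/0Ld/0B | 1r 1w}
  5. MUL→r3 ⇒ no(RD_PORT)  {2A/2Mu/0Ld/0B | 1r 1w}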